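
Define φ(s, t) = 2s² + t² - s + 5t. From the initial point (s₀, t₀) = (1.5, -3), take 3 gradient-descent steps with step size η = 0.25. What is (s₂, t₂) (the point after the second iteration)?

∇φ = (4s - 1, 2t + 5)
Step 1: at (1.5, -3), ∇φ = (5, -1) → (1.5, -3) − 0.25·(5, -1) = (0.25, -2.75)
Step 2: at (0.25, -2.75), ∇φ = (0, -0.5) → (0.25, -2.75) − 0.25·(0, -0.5) = (0.25, -2.625)

(0.25, -2.625)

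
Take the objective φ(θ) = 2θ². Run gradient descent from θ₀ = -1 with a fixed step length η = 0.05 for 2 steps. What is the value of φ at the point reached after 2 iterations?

φ′(θ) = 4θ
Step 1: φ′(-1) = -4; θ₁ = -1 − 0.05·(-4) = -0.8
Step 2: φ′(-0.8) = -3.2; θ₂ = -0.8 − 0.05·(-3.2) = -0.64
φ(-0.64) = 0.8192

0.8192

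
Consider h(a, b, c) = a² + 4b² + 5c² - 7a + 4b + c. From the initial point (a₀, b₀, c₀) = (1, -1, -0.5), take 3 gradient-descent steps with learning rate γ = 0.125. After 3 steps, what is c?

-0.09375

∇h = (2a - 7, 8b + 4, 10c + 1)
(a₁, b₁, c₁) = (1, -1, -0.5) − 0.125·(-5, -4, -4) = (1.625, -0.5, 0)
(a₂, b₂, c₂) = (1.625, -0.5, 0) − 0.125·(-3.75, 0, 1) = (2.09375, -0.5, -0.125)
(a₃, b₃, c₃) = (2.09375, -0.5, -0.125) − 0.125·(-2.8125, 0, -0.25) = (2.4453125, -0.5, -0.09375)
c = -0.09375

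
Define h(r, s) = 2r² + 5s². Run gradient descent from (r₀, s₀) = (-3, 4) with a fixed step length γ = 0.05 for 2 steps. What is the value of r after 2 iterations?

∇h = (4r, 10s)
Step 1: at (-3, 4), ∇h = (-12, 40) → (-3, 4) − 0.05·(-12, 40) = (-2.4, 2)
Step 2: at (-2.4, 2), ∇h = (-9.6, 20) → (-2.4, 2) − 0.05·(-9.6, 20) = (-1.92, 1)
r = -1.92

-1.92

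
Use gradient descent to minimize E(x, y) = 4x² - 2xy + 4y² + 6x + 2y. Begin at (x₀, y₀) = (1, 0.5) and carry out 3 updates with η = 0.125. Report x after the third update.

-0.8515625

∇E = (8x - 2y + 6, -2x + 8y + 2)
(x₁, y₁) = (1, 0.5) − 0.125·(13, 4) = (-0.625, 0)
(x₂, y₂) = (-0.625, 0) − 0.125·(1, 3.25) = (-0.75, -0.40625)
(x₃, y₃) = (-0.75, -0.40625) − 0.125·(0.8125, 0.25) = (-0.8515625, -0.4375)
x = -0.8515625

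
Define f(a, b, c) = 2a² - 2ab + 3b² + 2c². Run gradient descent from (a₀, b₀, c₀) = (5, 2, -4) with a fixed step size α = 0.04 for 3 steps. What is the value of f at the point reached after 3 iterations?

∇f = (4a - 2b, -2a + 6b, 4c)
(a₁, b₁, c₁) = (5, 2, -4) − 0.04·(16, 2, -16) = (4.36, 1.92, -3.36)
(a₂, b₂, c₂) = (4.36, 1.92, -3.36) − 0.04·(13.6, 2.8, -13.44) = (3.816, 1.808, -2.8224)
(a₃, b₃, c₃) = (3.816, 1.808, -2.8224) − 0.04·(11.648, 3.216, -11.2896) = (3.35008, 1.67936, -2.370816)
f(3.35008, 1.67936, -2.370816) = 30.896378355712

30.896378355712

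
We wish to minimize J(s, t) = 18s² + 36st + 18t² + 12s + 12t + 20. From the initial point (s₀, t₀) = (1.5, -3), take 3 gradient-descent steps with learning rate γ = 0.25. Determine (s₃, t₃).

(2868, 2863.5)

∇J = (36s + 36t + 12, 36s + 36t + 12)
(s₁, t₁) = (1.5, -3) − 0.25·(-42, -42) = (12, 7.5)
(s₂, t₂) = (12, 7.5) − 0.25·(714, 714) = (-166.5, -171)
(s₃, t₃) = (-166.5, -171) − 0.25·(-12138, -12138) = (2868, 2863.5)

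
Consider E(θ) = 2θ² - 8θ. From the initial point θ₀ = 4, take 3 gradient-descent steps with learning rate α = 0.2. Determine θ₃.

2.016

E′(θ) = 4θ - 8
Step 1: E′(4) = 8; θ₁ = 4 − 0.2·8 = 2.4
Step 2: E′(2.4) = 1.6; θ₂ = 2.4 − 0.2·1.6 = 2.08
Step 3: E′(2.08) = 0.32; θ₃ = 2.08 − 0.2·0.32 = 2.016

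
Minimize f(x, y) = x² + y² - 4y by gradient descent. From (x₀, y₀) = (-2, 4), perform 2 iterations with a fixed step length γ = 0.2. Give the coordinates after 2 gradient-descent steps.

(-0.72, 2.72)

∇f = (2x, 2y - 4)
Step 1: at (-2, 4), ∇f = (-4, 4) → (-2, 4) − 0.2·(-4, 4) = (-1.2, 3.2)
Step 2: at (-1.2, 3.2), ∇f = (-2.4, 2.4) → (-1.2, 3.2) − 0.2·(-2.4, 2.4) = (-0.72, 2.72)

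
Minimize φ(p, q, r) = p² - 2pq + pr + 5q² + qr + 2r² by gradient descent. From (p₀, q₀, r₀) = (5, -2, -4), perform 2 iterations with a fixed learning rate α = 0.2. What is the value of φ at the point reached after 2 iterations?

103.192

∇φ = (2p - 2q + r, -2p + 10q + r, p + q + 4r)
(p₁, q₁, r₁) = (5, -2, -4) − 0.2·(10, -34, -13) = (3, 4.8, -1.4)
(p₂, q₂, r₂) = (3, 4.8, -1.4) − 0.2·(-5, 40.6, 2.2) = (4, -3.32, -1.84)
φ(4, -3.32, -1.84) = 103.192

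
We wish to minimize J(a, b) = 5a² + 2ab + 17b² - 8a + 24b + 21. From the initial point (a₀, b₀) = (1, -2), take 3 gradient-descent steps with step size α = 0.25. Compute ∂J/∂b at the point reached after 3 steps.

∇J = (10a + 2b - 8, 2a + 34b + 24)
Step 1: at (1, -2), ∇J = (-2, -42) → (1, -2) − 0.25·(-2, -42) = (1.5, 8.5)
Step 2: at (1.5, 8.5), ∇J = (24, 316) → (1.5, 8.5) − 0.25·(24, 316) = (-4.5, -70.5)
Step 3: at (-4.5, -70.5), ∇J = (-194, -2382) → (-4.5, -70.5) − 0.25·(-194, -2382) = (44, 525)
∂J/∂b at (44, 525) = 17962

17962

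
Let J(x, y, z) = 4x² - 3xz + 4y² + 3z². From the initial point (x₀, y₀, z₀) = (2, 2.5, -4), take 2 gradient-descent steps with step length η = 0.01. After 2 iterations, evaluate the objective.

∇J = (8x - 3z, 8y, -3x + 6z)
(x₁, y₁, z₁) = (2, 2.5, -4) − 0.01·(28, 20, -30) = (1.72, 2.3, -3.7)
(x₂, y₂, z₂) = (1.72, 2.3, -3.7) − 0.01·(24.86, 18.4, -27.36) = (1.4714, 2.116, -3.4264)
J(1.4714, 2.116, -3.4264) = 76.9153616

76.9153616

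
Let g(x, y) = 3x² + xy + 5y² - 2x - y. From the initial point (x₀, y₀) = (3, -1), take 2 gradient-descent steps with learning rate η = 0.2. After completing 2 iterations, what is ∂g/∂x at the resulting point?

∇g = (6x + y - 2, x + 10y - 1)
Step 1: at (3, -1), ∇g = (15, -8) → (3, -1) − 0.2·(15, -8) = (0, 0.6)
Step 2: at (0, 0.6), ∇g = (-1.4, 5) → (0, 0.6) − 0.2·(-1.4, 5) = (0.28, -0.4)
∂g/∂x at (0.28, -0.4) = -0.72

-0.72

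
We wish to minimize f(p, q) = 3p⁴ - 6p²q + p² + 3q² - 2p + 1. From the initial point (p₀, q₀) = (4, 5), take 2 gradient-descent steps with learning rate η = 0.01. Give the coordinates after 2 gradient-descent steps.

(-1.91459552, 5.428136)

∇f = (12p³ - 12pq + 2p - 2, -6p² + 6q)
Step 1: at (4, 5), ∇f = (534, -66) → (4, 5) − 0.01·(534, -66) = (-1.34, 5.66)
Step 2: at (-1.34, 5.66), ∇f = (57.459552, 23.1864) → (-1.34, 5.66) − 0.01·(57.459552, 23.1864) = (-1.91459552, 5.428136)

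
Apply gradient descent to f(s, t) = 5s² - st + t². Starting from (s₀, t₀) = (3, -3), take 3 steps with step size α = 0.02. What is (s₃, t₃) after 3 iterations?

(1.399272, -2.517672)

∇f = (10s - t, -s + 2t)
Step 1: at (3, -3), ∇f = (33, -9) → (3, -3) − 0.02·(33, -9) = (2.34, -2.82)
Step 2: at (2.34, -2.82), ∇f = (26.22, -7.98) → (2.34, -2.82) − 0.02·(26.22, -7.98) = (1.8156, -2.6604)
Step 3: at (1.8156, -2.6604), ∇f = (20.8164, -7.1364) → (1.8156, -2.6604) − 0.02·(20.8164, -7.1364) = (1.399272, -2.517672)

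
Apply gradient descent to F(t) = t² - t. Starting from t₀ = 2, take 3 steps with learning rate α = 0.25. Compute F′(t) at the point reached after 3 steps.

0.375

F′(t) = 2t - 1
t₁ = 2 − 0.25·3 = 1.25
t₂ = 1.25 − 0.25·1.5 = 0.875
t₃ = 0.875 − 0.25·0.75 = 0.6875
F′(t) at (0.6875) = 0.375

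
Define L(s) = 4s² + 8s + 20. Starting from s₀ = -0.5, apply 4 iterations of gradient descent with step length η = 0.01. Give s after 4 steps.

-0.64180352

L′(s) = 8s + 8
Step 1: L′(-0.5) = 4; s₁ = -0.5 − 0.01·4 = -0.54
Step 2: L′(-0.54) = 3.68; s₂ = -0.54 − 0.01·3.68 = -0.5768
Step 3: L′(-0.5768) = 3.3856; s₃ = -0.5768 − 0.01·3.3856 = -0.610656
Step 4: L′(-0.610656) = 3.114752; s₄ = -0.610656 − 0.01·3.114752 = -0.64180352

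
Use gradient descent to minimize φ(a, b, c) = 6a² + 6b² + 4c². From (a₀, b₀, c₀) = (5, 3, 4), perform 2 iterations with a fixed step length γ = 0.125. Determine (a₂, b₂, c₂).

∇φ = (12a, 12b, 8c)
(a₁, b₁, c₁) = (5, 3, 4) − 0.125·(60, 36, 32) = (-2.5, -1.5, 0)
(a₂, b₂, c₂) = (-2.5, -1.5, 0) − 0.125·(-30, -18, 0) = (1.25, 0.75, 0)

(1.25, 0.75, 0)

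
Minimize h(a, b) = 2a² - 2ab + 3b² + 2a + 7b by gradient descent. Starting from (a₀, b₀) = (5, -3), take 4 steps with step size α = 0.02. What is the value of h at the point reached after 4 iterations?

32.8467338225664

∇h = (4a - 2b + 2, -2a + 6b + 7)
Step 1: at (5, -3), ∇h = (28, -21) → (5, -3) − 0.02·(28, -21) = (4.44, -2.58)
Step 2: at (4.44, -2.58), ∇h = (24.92, -17.36) → (4.44, -2.58) − 0.02·(24.92, -17.36) = (3.9416, -2.2328)
Step 3: at (3.9416, -2.2328), ∇h = (22.232, -14.28) → (3.9416, -2.2328) − 0.02·(22.232, -14.28) = (3.49696, -1.9472)
Step 4: at (3.49696, -1.9472), ∇h = (19.88224, -11.67712) → (3.49696, -1.9472) − 0.02·(19.88224, -11.67712) = (3.0993152, -1.7136576)
h(3.0993152, -1.7136576) = 32.8467338225664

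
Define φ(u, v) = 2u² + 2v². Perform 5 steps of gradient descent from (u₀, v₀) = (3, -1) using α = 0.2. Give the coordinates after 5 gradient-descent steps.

∇φ = (4u, 4v)
(u₁, v₁) = (3, -1) − 0.2·(12, -4) = (0.6, -0.2)
(u₂, v₂) = (0.6, -0.2) − 0.2·(2.4, -0.8) = (0.12, -0.04)
(u₃, v₃) = (0.12, -0.04) − 0.2·(0.48, -0.16) = (0.024, -0.008)
(u₄, v₄) = (0.024, -0.008) − 0.2·(0.096, -0.032) = (0.0048, -0.0016)
(u₅, v₅) = (0.0048, -0.0016) − 0.2·(0.0192, -0.0064) = (0.00096, -0.00032)

(0.00096, -0.00032)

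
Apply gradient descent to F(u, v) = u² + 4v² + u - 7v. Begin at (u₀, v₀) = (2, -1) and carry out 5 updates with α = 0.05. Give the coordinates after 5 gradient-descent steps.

(0.976225, 0.7292)

∇F = (2u + 1, 8v - 7)
(u₁, v₁) = (2, -1) − 0.05·(5, -15) = (1.75, -0.25)
(u₂, v₂) = (1.75, -0.25) − 0.05·(4.5, -9) = (1.525, 0.2)
(u₃, v₃) = (1.525, 0.2) − 0.05·(4.05, -5.4) = (1.3225, 0.47)
(u₄, v₄) = (1.3225, 0.47) − 0.05·(3.645, -3.24) = (1.14025, 0.632)
(u₅, v₅) = (1.14025, 0.632) − 0.05·(3.2805, -1.944) = (0.976225, 0.7292)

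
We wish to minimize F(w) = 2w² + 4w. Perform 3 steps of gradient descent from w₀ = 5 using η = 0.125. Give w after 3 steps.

F′(w) = 4w + 4
Step 1: F′(5) = 24; w₁ = 5 − 0.125·24 = 2
Step 2: F′(2) = 12; w₂ = 2 − 0.125·12 = 0.5
Step 3: F′(0.5) = 6; w₃ = 0.5 − 0.125·6 = -0.25

-0.25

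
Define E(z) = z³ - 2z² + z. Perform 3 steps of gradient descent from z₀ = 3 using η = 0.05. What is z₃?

1.6656256

E′(z) = 3z² - 4z + 1
Step 1: E′(3) = 16; z₁ = 3 − 0.05·16 = 2.2
Step 2: E′(2.2) = 6.72; z₂ = 2.2 − 0.05·6.72 = 1.864
Step 3: E′(1.864) = 3.967488; z₃ = 1.864 − 0.05·3.967488 = 1.6656256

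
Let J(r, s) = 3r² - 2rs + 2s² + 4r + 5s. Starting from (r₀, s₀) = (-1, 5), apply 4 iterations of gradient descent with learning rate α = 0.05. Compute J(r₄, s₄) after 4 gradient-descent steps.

∇J = (6r - 2s + 4, -2r + 4s + 5)
Step 1: at (-1, 5), ∇J = (-12, 27) → (-1, 5) − 0.05·(-12, 27) = (-0.4, 3.65)
Step 2: at (-0.4, 3.65), ∇J = (-5.7, 20.4) → (-0.4, 3.65) − 0.05·(-5.7, 20.4) = (-0.115, 2.63)
Step 3: at (-0.115, 2.63), ∇J = (-1.95, 15.75) → (-0.115, 2.63) − 0.05·(-1.95, 15.75) = (-0.0175, 1.8425)
Step 4: at (-0.0175, 1.8425), ∇J = (0.21, 12.405) → (-0.0175, 1.8425) − 0.05·(0.21, 12.405) = (-0.028, 1.22225)
J(-0.028, 1.22225) = 9.057838125

9.057838125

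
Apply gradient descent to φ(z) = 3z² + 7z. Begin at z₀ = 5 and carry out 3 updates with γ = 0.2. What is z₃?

φ′(z) = 6z + 7
Step 1: φ′(5) = 37; z₁ = 5 − 0.2·37 = -2.4
Step 2: φ′(-2.4) = -7.4; z₂ = -2.4 − 0.2·(-7.4) = -0.92
Step 3: φ′(-0.92) = 1.48; z₃ = -0.92 − 0.2·1.48 = -1.216

-1.216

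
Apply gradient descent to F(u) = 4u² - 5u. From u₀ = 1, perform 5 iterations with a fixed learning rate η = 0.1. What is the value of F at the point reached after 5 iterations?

-1.5624999424

F′(u) = 8u - 5
Step 1: F′(1) = 3; u₁ = 1 − 0.1·3 = 0.7
Step 2: F′(0.7) = 0.6; u₂ = 0.7 − 0.1·0.6 = 0.64
Step 3: F′(0.64) = 0.12; u₃ = 0.64 − 0.1·0.12 = 0.628
Step 4: F′(0.628) = 0.024; u₄ = 0.628 − 0.1·0.024 = 0.6256
Step 5: F′(0.6256) = 0.0048; u₅ = 0.6256 − 0.1·0.0048 = 0.62512
F(0.62512) = -1.5624999424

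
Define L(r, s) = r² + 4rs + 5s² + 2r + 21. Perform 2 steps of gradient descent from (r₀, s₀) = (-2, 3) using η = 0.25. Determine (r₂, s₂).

(-0.25, 8.25)

∇L = (2r + 4s + 2, 4r + 10s)
Step 1: at (-2, 3), ∇L = (10, 22) → (-2, 3) − 0.25·(10, 22) = (-4.5, -2.5)
Step 2: at (-4.5, -2.5), ∇L = (-17, -43) → (-4.5, -2.5) − 0.25·(-17, -43) = (-0.25, 8.25)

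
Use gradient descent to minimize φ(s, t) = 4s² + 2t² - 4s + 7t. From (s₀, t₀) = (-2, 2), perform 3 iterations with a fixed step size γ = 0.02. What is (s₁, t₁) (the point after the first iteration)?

(-1.6, 1.7)

∇φ = (8s - 4, 4t + 7)
(s₁, t₁) = (-2, 2) − 0.02·(-20, 15) = (-1.6, 1.7)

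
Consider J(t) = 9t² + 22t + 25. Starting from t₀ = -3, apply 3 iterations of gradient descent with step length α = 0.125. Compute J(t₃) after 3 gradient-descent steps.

J′(t) = 18t + 22
t₁ = -3 − 0.125·(-32) = 1
t₂ = 1 − 0.125·40 = -4
t₃ = -4 − 0.125·(-50) = 2.25
J(2.25) = 120.0625

120.0625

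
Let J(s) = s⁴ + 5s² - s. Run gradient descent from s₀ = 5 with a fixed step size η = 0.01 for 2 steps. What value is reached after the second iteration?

J′(s) = 4s³ + 10s - 1
Step 1: J′(5) = 549; s₁ = 5 − 0.01·549 = -0.49
Step 2: J′(-0.49) = -6.370596; s₂ = -0.49 − 0.01·(-6.370596) = -0.42629404

-0.42629404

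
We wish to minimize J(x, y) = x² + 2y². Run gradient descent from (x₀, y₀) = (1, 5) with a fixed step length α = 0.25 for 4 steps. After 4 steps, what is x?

0.0625

∇J = (2x, 4y)
(x₁, y₁) = (1, 5) − 0.25·(2, 20) = (0.5, 0)
(x₂, y₂) = (0.5, 0) − 0.25·(1, 0) = (0.25, 0)
(x₃, y₃) = (0.25, 0) − 0.25·(0.5, 0) = (0.125, 0)
(x₄, y₄) = (0.125, 0) − 0.25·(0.25, 0) = (0.0625, 0)
x = 0.0625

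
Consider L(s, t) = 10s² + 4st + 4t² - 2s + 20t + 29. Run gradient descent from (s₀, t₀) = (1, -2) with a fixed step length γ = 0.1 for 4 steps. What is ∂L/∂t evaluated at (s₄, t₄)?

∇L = (20s + 4t - 2, 4s + 8t + 20)
Step 1: at (1, -2), ∇L = (10, 8) → (1, -2) − 0.1·(10, 8) = (0, -2.8)
Step 2: at (0, -2.8), ∇L = (-13.2, -2.4) → (0, -2.8) − 0.1·(-13.2, -2.4) = (1.32, -2.56)
Step 3: at (1.32, -2.56), ∇L = (14.16, 4.8) → (1.32, -2.56) − 0.1·(14.16, 4.8) = (-0.096, -3.04)
Step 4: at (-0.096, -3.04), ∇L = (-16.08, -4.704) → (-0.096, -3.04) − 0.1·(-16.08, -4.704) = (1.512, -2.5696)
∂L/∂t at (1.512, -2.5696) = 5.4912

5.4912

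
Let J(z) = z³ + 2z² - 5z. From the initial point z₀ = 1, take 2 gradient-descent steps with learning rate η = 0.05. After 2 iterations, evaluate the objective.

J′(z) = 3z² + 4z - 5
Step 1: J′(1) = 2; z₁ = 1 − 0.05·2 = 0.9
Step 2: J′(0.9) = 1.03; z₂ = 0.9 − 0.05·1.03 = 0.8485
J(0.8485) = -2.191716015875

-2.191716015875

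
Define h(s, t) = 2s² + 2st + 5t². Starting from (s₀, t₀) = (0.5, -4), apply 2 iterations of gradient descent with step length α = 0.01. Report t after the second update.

-3.2602

∇h = (4s + 2t, 2s + 10t)
(s₁, t₁) = (0.5, -4) − 0.01·(-6, -39) = (0.56, -3.61)
(s₂, t₂) = (0.56, -3.61) − 0.01·(-4.98, -34.98) = (0.6098, -3.2602)
t = -3.2602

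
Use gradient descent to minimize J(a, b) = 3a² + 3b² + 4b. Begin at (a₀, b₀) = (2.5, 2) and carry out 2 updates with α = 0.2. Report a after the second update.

∇J = (6a, 6b + 4)
(a₁, b₁) = (2.5, 2) − 0.2·(15, 16) = (-0.5, -1.2)
(a₂, b₂) = (-0.5, -1.2) − 0.2·(-3, -3.2) = (0.1, -0.56)
a = 0.1

0.1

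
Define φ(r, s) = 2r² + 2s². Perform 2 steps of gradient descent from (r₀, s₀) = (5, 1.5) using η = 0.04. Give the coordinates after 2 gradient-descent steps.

∇φ = (4r, 4s)
(r₁, s₁) = (5, 1.5) − 0.04·(20, 6) = (4.2, 1.26)
(r₂, s₂) = (4.2, 1.26) − 0.04·(16.8, 5.04) = (3.528, 1.0584)

(3.528, 1.0584)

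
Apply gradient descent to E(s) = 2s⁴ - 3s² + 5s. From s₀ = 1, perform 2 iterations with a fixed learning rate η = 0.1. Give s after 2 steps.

E′(s) = 8s³ - 6s + 5
s₁ = 1 − 0.1·7 = 0.3
s₂ = 0.3 − 0.1·3.416 = -0.0416

-0.0416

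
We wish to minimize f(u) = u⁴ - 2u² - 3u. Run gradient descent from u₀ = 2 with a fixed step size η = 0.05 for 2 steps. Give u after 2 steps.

f′(u) = 4u³ - 4u - 3
u₁ = 2 − 0.05·21 = 0.95
u₂ = 0.95 − 0.05·(-3.3705) = 1.118525

1.118525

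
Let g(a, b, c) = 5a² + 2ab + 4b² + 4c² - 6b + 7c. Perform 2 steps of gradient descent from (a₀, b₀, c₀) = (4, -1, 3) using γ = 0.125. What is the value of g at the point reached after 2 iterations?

∇g = (10a + 2b, 2a + 8b - 6, 8c + 7)
(a₁, b₁, c₁) = (4, -1, 3) − 0.125·(38, -6, 31) = (-0.75, -0.25, -0.875)
(a₂, b₂, c₂) = (-0.75, -0.25, -0.875) − 0.125·(-8, -9.5, 0) = (0.25, 0.9375, -0.875)
g(0.25, 0.9375, -0.875) = -4.390625

-4.390625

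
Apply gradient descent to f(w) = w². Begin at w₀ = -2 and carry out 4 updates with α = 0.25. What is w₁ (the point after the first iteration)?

-1

f′(w) = 2w
w₁ = -2 − 0.25·(-4) = -1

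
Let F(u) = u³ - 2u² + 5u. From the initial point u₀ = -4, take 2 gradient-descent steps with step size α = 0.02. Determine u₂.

F′(u) = 3u² - 4u + 5
u₁ = -4 − 0.02·69 = -5.38
u₂ = -5.38 − 0.02·113.3532 = -7.647064

-7.647064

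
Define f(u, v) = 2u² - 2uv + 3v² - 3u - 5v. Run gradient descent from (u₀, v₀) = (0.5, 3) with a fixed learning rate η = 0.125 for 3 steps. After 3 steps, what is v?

∇f = (4u - 2v - 3, -2u + 6v - 5)
Step 1: at (0.5, 3), ∇f = (-7, 12) → (0.5, 3) − 0.125·(-7, 12) = (1.375, 1.5)
Step 2: at (1.375, 1.5), ∇f = (-0.5, 1.25) → (1.375, 1.5) − 0.125·(-0.5, 1.25) = (1.4375, 1.34375)
Step 3: at (1.4375, 1.34375), ∇f = (0.0625, 0.1875) → (1.4375, 1.34375) − 0.125·(0.0625, 0.1875) = (1.4296875, 1.3203125)
v = 1.3203125

1.3203125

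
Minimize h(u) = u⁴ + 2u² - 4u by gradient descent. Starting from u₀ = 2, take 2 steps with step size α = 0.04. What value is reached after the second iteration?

0.60230144

h′(u) = 4u³ + 4u - 4
u₁ = 2 − 0.04·36 = 0.56
u₂ = 0.56 − 0.04·(-1.057536) = 0.60230144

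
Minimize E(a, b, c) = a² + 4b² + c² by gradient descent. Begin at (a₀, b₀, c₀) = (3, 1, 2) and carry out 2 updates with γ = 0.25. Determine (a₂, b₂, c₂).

(0.75, 1, 0.5)

∇E = (2a, 8b, 2c)
(a₁, b₁, c₁) = (3, 1, 2) − 0.25·(6, 8, 4) = (1.5, -1, 1)
(a₂, b₂, c₂) = (1.5, -1, 1) − 0.25·(3, -8, 2) = (0.75, 1, 0.5)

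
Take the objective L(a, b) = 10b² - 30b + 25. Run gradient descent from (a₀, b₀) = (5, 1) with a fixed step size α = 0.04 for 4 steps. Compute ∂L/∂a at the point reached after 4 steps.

∇L = (0, 20b - 30)
(a₁, b₁) = (5, 1) − 0.04·(0, -10) = (5, 1.4)
(a₂, b₂) = (5, 1.4) − 0.04·(0, -2) = (5, 1.48)
(a₃, b₃) = (5, 1.48) − 0.04·(0, -0.4) = (5, 1.496)
(a₄, b₄) = (5, 1.496) − 0.04·(0, -0.08) = (5, 1.4992)
∂L/∂a at (5, 1.4992) = 0

0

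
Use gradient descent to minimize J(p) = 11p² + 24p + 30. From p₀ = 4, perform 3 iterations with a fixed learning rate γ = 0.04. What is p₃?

J′(p) = 22p + 24
Step 1: J′(4) = 112; p₁ = 4 − 0.04·112 = -0.48
Step 2: J′(-0.48) = 13.44; p₂ = -0.48 − 0.04·13.44 = -1.0176
Step 3: J′(-1.0176) = 1.6128; p₃ = -1.0176 − 0.04·1.6128 = -1.082112

-1.082112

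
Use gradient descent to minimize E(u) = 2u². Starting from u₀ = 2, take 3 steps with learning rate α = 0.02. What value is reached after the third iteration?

1.557376

E′(u) = 4u
Step 1: E′(2) = 8; u₁ = 2 − 0.02·8 = 1.84
Step 2: E′(1.84) = 7.36; u₂ = 1.84 − 0.02·7.36 = 1.6928
Step 3: E′(1.6928) = 6.7712; u₃ = 1.6928 − 0.02·6.7712 = 1.557376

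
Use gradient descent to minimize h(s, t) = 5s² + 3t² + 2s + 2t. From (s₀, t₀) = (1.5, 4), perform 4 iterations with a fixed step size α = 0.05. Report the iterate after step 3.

∇h = (10s + 2, 6t + 2)
(s₁, t₁) = (1.5, 4) − 0.05·(17, 26) = (0.65, 2.7)
(s₂, t₂) = (0.65, 2.7) − 0.05·(8.5, 18.2) = (0.225, 1.79)
(s₃, t₃) = (0.225, 1.79) − 0.05·(4.25, 12.74) = (0.0125, 1.153)

(0.0125, 1.153)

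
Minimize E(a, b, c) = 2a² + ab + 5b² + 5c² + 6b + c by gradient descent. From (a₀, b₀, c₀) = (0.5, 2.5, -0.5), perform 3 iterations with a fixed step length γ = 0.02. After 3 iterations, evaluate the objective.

∇E = (4a + b, a + 10b + 6, 10c + 1)
Step 1: at (0.5, 2.5, -0.5), ∇E = (4.5, 31.5, -4) → (0.5, 2.5, -0.5) − 0.02·(4.5, 31.5, -4) = (0.41, 1.87, -0.42)
Step 2: at (0.41, 1.87, -0.42), ∇E = (3.51, 25.11, -3.2) → (0.41, 1.87, -0.42) − 0.02·(3.51, 25.11, -3.2) = (0.3398, 1.3678, -0.356)
Step 3: at (0.3398, 1.3678, -0.356), ∇E = (2.727, 20.0178, -2.56) → (0.3398, 1.3678, -0.356) − 0.02·(2.727, 20.0178, -2.56) = (0.28526, 0.967444, -0.3048)
E(0.28526, 0.967444, -0.3048) = 11.08283827632

11.08283827632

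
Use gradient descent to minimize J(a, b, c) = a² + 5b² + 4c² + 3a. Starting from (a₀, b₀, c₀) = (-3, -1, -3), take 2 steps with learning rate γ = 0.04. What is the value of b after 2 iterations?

-0.36

∇J = (2a + 3, 10b, 8c)
Step 1: at (-3, -1, -3), ∇J = (-3, -10, -24) → (-3, -1, -3) − 0.04·(-3, -10, -24) = (-2.88, -0.6, -2.04)
Step 2: at (-2.88, -0.6, -2.04), ∇J = (-2.76, -6, -16.32) → (-2.88, -0.6, -2.04) − 0.04·(-2.76, -6, -16.32) = (-2.7696, -0.36, -1.3872)
b = -0.36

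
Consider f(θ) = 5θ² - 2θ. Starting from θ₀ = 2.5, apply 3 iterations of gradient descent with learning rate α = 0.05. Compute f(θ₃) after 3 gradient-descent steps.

f′(θ) = 10θ - 2
Step 1: f′(2.5) = 23; θ₁ = 2.5 − 0.05·23 = 1.35
Step 2: f′(1.35) = 11.5; θ₂ = 1.35 − 0.05·11.5 = 0.775
Step 3: f′(0.775) = 5.75; θ₃ = 0.775 − 0.05·5.75 = 0.4875
f(0.4875) = 0.21328125

0.21328125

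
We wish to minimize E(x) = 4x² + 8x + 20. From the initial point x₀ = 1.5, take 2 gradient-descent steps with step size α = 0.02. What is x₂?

0.764

E′(x) = 8x + 8
x₁ = 1.5 − 0.02·20 = 1.1
x₂ = 1.1 − 0.02·16.8 = 0.764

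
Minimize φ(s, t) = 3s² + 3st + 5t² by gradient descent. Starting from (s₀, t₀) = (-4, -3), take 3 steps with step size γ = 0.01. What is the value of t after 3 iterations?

-1.889538

∇φ = (6s + 3t, 3s + 10t)
(s₁, t₁) = (-4, -3) − 0.01·(-33, -42) = (-3.67, -2.58)
(s₂, t₂) = (-3.67, -2.58) − 0.01·(-29.76, -36.81) = (-3.3724, -2.2119)
(s₃, t₃) = (-3.3724, -2.2119) − 0.01·(-26.8701, -32.2362) = (-3.103699, -1.889538)
t = -1.889538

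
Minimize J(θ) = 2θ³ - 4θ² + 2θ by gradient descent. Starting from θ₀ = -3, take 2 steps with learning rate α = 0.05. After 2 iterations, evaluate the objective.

J′(θ) = 6θ² - 8θ + 2
θ₁ = -3 − 0.05·80 = -7
θ₂ = -7 − 0.05·352 = -24.6
J(-24.6) = -32243.712

-32243.712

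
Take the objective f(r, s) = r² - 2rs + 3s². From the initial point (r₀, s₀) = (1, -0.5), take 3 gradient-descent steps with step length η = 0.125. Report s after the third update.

0.171875

∇f = (2r - 2s, -2r + 6s)
Step 1: at (1, -0.5), ∇f = (3, -5) → (1, -0.5) − 0.125·(3, -5) = (0.625, 0.125)
Step 2: at (0.625, 0.125), ∇f = (1, -0.5) → (0.625, 0.125) − 0.125·(1, -0.5) = (0.5, 0.1875)
Step 3: at (0.5, 0.1875), ∇f = (0.625, 0.125) → (0.5, 0.1875) − 0.125·(0.625, 0.125) = (0.421875, 0.171875)
s = 0.171875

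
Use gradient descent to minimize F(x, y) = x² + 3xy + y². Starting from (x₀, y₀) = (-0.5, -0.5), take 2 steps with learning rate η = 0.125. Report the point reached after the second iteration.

∇F = (2x + 3y, 3x + 2y)
Step 1: at (-0.5, -0.5), ∇F = (-2.5, -2.5) → (-0.5, -0.5) − 0.125·(-2.5, -2.5) = (-0.1875, -0.1875)
Step 2: at (-0.1875, -0.1875), ∇F = (-0.9375, -0.9375) → (-0.1875, -0.1875) − 0.125·(-0.9375, -0.9375) = (-0.0703125, -0.0703125)

(-0.0703125, -0.0703125)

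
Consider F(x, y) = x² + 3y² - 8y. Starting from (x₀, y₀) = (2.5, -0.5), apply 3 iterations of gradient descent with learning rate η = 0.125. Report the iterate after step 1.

∇F = (2x, 6y - 8)
(x₁, y₁) = (2.5, -0.5) − 0.125·(5, -11) = (1.875, 0.875)

(1.875, 0.875)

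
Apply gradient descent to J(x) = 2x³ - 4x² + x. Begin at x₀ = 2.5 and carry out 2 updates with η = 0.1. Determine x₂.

0.8165

J′(x) = 6x² - 8x + 1
Step 1: J′(2.5) = 18.5; x₁ = 2.5 − 0.1·18.5 = 0.65
Step 2: J′(0.65) = -1.665; x₂ = 0.65 − 0.1·(-1.665) = 0.8165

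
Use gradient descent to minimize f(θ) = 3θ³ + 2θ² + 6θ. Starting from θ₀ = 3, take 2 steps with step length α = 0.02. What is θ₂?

f′(θ) = 9θ² + 4θ + 6
Step 1: f′(3) = 99; θ₁ = 3 − 0.02·99 = 1.02
Step 2: f′(1.02) = 19.4436; θ₂ = 1.02 − 0.02·19.4436 = 0.631128

0.631128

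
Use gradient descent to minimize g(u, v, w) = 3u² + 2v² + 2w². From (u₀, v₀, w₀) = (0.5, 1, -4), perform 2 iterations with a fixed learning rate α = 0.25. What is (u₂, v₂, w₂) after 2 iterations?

(0.125, 0, 0)

∇g = (6u, 4v, 4w)
(u₁, v₁, w₁) = (0.5, 1, -4) − 0.25·(3, 4, -16) = (-0.25, 0, 0)
(u₂, v₂, w₂) = (-0.25, 0, 0) − 0.25·(-1.5, 0, 0) = (0.125, 0, 0)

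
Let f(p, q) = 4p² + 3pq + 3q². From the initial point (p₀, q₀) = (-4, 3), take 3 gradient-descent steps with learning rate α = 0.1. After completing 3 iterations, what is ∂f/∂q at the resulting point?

∇f = (8p + 3q, 3p + 6q)
Step 1: at (-4, 3), ∇f = (-23, 6) → (-4, 3) − 0.1·(-23, 6) = (-1.7, 2.4)
Step 2: at (-1.7, 2.4), ∇f = (-6.4, 9.3) → (-1.7, 2.4) − 0.1·(-6.4, 9.3) = (-1.06, 1.47)
Step 3: at (-1.06, 1.47), ∇f = (-4.07, 5.64) → (-1.06, 1.47) − 0.1·(-4.07, 5.64) = (-0.653, 0.906)
∂f/∂q at (-0.653, 0.906) = 3.477

3.477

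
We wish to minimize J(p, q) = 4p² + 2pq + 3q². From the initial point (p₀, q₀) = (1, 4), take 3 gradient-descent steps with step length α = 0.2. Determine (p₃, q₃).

∇J = (8p + 2q, 2p + 6q)
Step 1: at (1, 4), ∇J = (16, 26) → (1, 4) − 0.2·(16, 26) = (-2.2, -1.2)
Step 2: at (-2.2, -1.2), ∇J = (-20, -11.6) → (-2.2, -1.2) − 0.2·(-20, -11.6) = (1.8, 1.12)
Step 3: at (1.8, 1.12), ∇J = (16.64, 10.32) → (1.8, 1.12) − 0.2·(16.64, 10.32) = (-1.528, -0.944)

(-1.528, -0.944)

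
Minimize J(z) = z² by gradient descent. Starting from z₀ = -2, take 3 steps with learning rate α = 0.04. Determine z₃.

-1.557376

J′(z) = 2z
Step 1: J′(-2) = -4; z₁ = -2 − 0.04·(-4) = -1.84
Step 2: J′(-1.84) = -3.68; z₂ = -1.84 − 0.04·(-3.68) = -1.6928
Step 3: J′(-1.6928) = -3.3856; z₃ = -1.6928 − 0.04·(-3.3856) = -1.557376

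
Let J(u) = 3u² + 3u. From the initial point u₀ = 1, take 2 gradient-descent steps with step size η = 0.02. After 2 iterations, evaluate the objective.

3.29794368

J′(u) = 6u + 3
Step 1: J′(1) = 9; u₁ = 1 − 0.02·9 = 0.82
Step 2: J′(0.82) = 7.92; u₂ = 0.82 − 0.02·7.92 = 0.6616
J(0.6616) = 3.29794368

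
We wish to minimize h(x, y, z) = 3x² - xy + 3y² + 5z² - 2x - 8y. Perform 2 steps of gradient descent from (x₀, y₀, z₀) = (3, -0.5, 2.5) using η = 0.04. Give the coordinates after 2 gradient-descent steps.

(1.8608, 0.4592, 0.9)

∇h = (6x - y - 2, -x + 6y - 8, 10z)
Step 1: at (3, -0.5, 2.5), ∇h = (16.5, -14, 25) → (3, -0.5, 2.5) − 0.04·(16.5, -14, 25) = (2.34, 0.06, 1.5)
Step 2: at (2.34, 0.06, 1.5), ∇h = (11.98, -9.98, 15) → (2.34, 0.06, 1.5) − 0.04·(11.98, -9.98, 15) = (1.8608, 0.4592, 0.9)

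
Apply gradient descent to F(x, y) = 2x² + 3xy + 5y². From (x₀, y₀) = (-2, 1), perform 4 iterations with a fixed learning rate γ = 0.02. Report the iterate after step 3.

∇F = (4x + 3y, 3x + 10y)
(x₁, y₁) = (-2, 1) − 0.02·(-5, 4) = (-1.9, 0.92)
(x₂, y₂) = (-1.9, 0.92) − 0.02·(-4.84, 3.5) = (-1.8032, 0.85)
(x₃, y₃) = (-1.8032, 0.85) − 0.02·(-4.6628, 3.0904) = (-1.709944, 0.788192)

(-1.709944, 0.788192)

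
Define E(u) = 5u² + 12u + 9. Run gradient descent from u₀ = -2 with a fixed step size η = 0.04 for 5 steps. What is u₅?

E′(u) = 10u + 12
u₁ = -2 − 0.04·(-8) = -1.68
u₂ = -1.68 − 0.04·(-4.8) = -1.488
u₃ = -1.488 − 0.04·(-2.88) = -1.3728
u₄ = -1.3728 − 0.04·(-1.728) = -1.30368
u₅ = -1.30368 − 0.04·(-1.0368) = -1.262208

-1.262208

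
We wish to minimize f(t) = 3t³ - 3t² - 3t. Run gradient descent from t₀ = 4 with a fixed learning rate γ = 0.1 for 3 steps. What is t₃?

f′(t) = 9t² - 6t - 3
Step 1: f′(4) = 117; t₁ = 4 − 0.1·117 = -7.7
Step 2: f′(-7.7) = 576.81; t₂ = -7.7 − 0.1·576.81 = -65.381
Step 3: f′(-65.381) = 38861.362449; t₃ = -65.381 − 0.1·38861.362449 = -3951.5172449

-3951.5172449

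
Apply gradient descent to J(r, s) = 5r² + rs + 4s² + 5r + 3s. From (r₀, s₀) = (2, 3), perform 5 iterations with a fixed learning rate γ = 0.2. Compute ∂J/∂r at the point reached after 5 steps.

∇J = (10r + s + 5, r + 8s + 3)
Step 1: at (2, 3), ∇J = (28, 29) → (2, 3) − 0.2·(28, 29) = (-3.6, -2.8)
Step 2: at (-3.6, -2.8), ∇J = (-33.8, -23) → (-3.6, -2.8) − 0.2·(-33.8, -23) = (3.16, 1.8)
Step 3: at (3.16, 1.8), ∇J = (38.4, 20.56) → (3.16, 1.8) − 0.2·(38.4, 20.56) = (-4.52, -2.312)
Step 4: at (-4.52, -2.312), ∇J = (-42.512, -20.016) → (-4.52, -2.312) − 0.2·(-42.512, -20.016) = (3.9824, 1.6912)
Step 5: at (3.9824, 1.6912), ∇J = (46.5152, 20.512) → (3.9824, 1.6912) − 0.2·(46.5152, 20.512) = (-5.32064, -2.4112)
∂J/∂r at (-5.32064, -2.4112) = -50.6176

-50.6176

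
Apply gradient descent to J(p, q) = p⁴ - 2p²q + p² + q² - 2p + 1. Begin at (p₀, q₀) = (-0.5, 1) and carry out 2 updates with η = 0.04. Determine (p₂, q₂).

∇J = (4p³ - 4pq + 2p - 2, -2p² + 2q)
Step 1: at (-0.5, 1), ∇J = (-1.5, 1.5) → (-0.5, 1) − 0.04·(-1.5, 1.5) = (-0.44, 0.94)
Step 2: at (-0.44, 0.94), ∇J = (-1.566336, 1.4928) → (-0.44, 0.94) − 0.04·(-1.566336, 1.4928) = (-0.37734656, 0.880288)

(-0.37734656, 0.880288)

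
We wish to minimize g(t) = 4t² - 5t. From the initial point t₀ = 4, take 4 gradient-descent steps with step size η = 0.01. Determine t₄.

3.04282624

g′(t) = 8t - 5
t₁ = 4 − 0.01·27 = 3.73
t₂ = 3.73 − 0.01·24.84 = 3.4816
t₃ = 3.4816 − 0.01·22.8528 = 3.253072
t₄ = 3.253072 − 0.01·21.024576 = 3.04282624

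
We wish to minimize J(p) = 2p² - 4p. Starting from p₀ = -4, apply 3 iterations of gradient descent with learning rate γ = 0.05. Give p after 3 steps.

-1.56

J′(p) = 4p - 4
p₁ = -4 − 0.05·(-20) = -3
p₂ = -3 − 0.05·(-16) = -2.2
p₃ = -2.2 − 0.05·(-12.8) = -1.56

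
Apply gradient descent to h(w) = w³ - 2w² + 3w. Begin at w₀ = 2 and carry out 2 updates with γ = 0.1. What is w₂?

h′(w) = 3w² - 4w + 3
Step 1: h′(2) = 7; w₁ = 2 − 0.1·7 = 1.3
Step 2: h′(1.3) = 2.87; w₂ = 1.3 − 0.1·2.87 = 1.013

1.013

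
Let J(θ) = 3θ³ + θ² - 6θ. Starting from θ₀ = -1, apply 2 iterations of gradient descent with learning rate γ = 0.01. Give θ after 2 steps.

J′(θ) = 9θ² + 2θ - 6
Step 1: J′(-1) = 1; θ₁ = -1 − 0.01·1 = -1.01
Step 2: J′(-1.01) = 1.1609; θ₂ = -1.01 − 0.01·1.1609 = -1.021609

-1.021609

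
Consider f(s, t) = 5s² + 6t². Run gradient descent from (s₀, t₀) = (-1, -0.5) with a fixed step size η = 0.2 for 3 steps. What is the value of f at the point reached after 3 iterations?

16.294304

∇f = (10s, 12t)
Step 1: at (-1, -0.5), ∇f = (-10, -6) → (-1, -0.5) − 0.2·(-10, -6) = (1, 0.7)
Step 2: at (1, 0.7), ∇f = (10, 8.4) → (1, 0.7) − 0.2·(10, 8.4) = (-1, -0.98)
Step 3: at (-1, -0.98), ∇f = (-10, -11.76) → (-1, -0.98) − 0.2·(-10, -11.76) = (1, 1.372)
f(1, 1.372) = 16.294304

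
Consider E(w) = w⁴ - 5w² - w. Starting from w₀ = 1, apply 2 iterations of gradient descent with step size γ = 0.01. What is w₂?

E′(w) = 4w³ - 10w - 1
Step 1: E′(1) = -7; w₁ = 1 − 0.01·(-7) = 1.07
Step 2: E′(1.07) = -6.799828; w₂ = 1.07 − 0.01·(-6.799828) = 1.13799828

1.13799828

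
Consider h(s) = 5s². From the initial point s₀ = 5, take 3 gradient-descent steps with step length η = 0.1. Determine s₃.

0

h′(s) = 10s
Step 1: h′(5) = 50; s₁ = 5 − 0.1·50 = 0
Step 2: h′(0) = 0; s₂ = 0 − 0.1·0 = 0
Step 3: h′(0) = 0; s₃ = 0 − 0.1·0 = 0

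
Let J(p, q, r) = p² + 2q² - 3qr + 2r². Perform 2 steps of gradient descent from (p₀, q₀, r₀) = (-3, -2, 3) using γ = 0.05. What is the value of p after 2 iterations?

∇J = (2p, 4q - 3r, -3q + 4r)
Step 1: at (-3, -2, 3), ∇J = (-6, -17, 18) → (-3, -2, 3) − 0.05·(-6, -17, 18) = (-2.7, -1.15, 2.1)
Step 2: at (-2.7, -1.15, 2.1), ∇J = (-5.4, -10.9, 11.85) → (-2.7, -1.15, 2.1) − 0.05·(-5.4, -10.9, 11.85) = (-2.43, -0.605, 1.5075)
p = -2.43

-2.43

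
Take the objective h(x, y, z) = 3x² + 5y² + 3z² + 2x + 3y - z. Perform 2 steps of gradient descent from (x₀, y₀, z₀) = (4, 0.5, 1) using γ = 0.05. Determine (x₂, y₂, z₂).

(1.79, -0.1, 0.575)

∇h = (6x + 2, 10y + 3, 6z - 1)
(x₁, y₁, z₁) = (4, 0.5, 1) − 0.05·(26, 8, 5) = (2.7, 0.1, 0.75)
(x₂, y₂, z₂) = (2.7, 0.1, 0.75) − 0.05·(18.2, 4, 3.5) = (1.79, -0.1, 0.575)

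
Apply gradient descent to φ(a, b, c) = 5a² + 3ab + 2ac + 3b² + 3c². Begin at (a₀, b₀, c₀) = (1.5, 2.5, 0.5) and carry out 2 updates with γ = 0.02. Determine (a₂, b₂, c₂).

∇φ = (10a + 3b + 2c, 3a + 6b, 2a + 6c)
Step 1: at (1.5, 2.5, 0.5), ∇φ = (23.5, 19.5, 6) → (1.5, 2.5, 0.5) − 0.02·(23.5, 19.5, 6) = (1.03, 2.11, 0.38)
Step 2: at (1.03, 2.11, 0.38), ∇φ = (17.39, 15.75, 4.34) → (1.03, 2.11, 0.38) − 0.02·(17.39, 15.75, 4.34) = (0.6822, 1.795, 0.2932)

(0.6822, 1.795, 0.2932)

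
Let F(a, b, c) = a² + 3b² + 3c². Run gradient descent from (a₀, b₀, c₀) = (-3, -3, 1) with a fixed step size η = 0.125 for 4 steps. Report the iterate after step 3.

∇F = (2a, 6b, 6c)
Step 1: at (-3, -3, 1), ∇F = (-6, -18, 6) → (-3, -3, 1) − 0.125·(-6, -18, 6) = (-2.25, -0.75, 0.25)
Step 2: at (-2.25, -0.75, 0.25), ∇F = (-4.5, -4.5, 1.5) → (-2.25, -0.75, 0.25) − 0.125·(-4.5, -4.5, 1.5) = (-1.6875, -0.1875, 0.0625)
Step 3: at (-1.6875, -0.1875, 0.0625), ∇F = (-3.375, -1.125, 0.375) → (-1.6875, -0.1875, 0.0625) − 0.125·(-3.375, -1.125, 0.375) = (-1.265625, -0.046875, 0.015625)

(-1.265625, -0.046875, 0.015625)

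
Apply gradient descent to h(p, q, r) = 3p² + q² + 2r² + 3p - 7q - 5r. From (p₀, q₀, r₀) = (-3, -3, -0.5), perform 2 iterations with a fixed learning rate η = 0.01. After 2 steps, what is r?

∇h = (6p + 3, 2q - 7, 4r - 5)
Step 1: at (-3, -3, -0.5), ∇h = (-15, -13, -7) → (-3, -3, -0.5) − 0.01·(-15, -13, -7) = (-2.85, -2.87, -0.43)
Step 2: at (-2.85, -2.87, -0.43), ∇h = (-14.1, -12.74, -6.72) → (-2.85, -2.87, -0.43) − 0.01·(-14.1, -12.74, -6.72) = (-2.709, -2.7426, -0.3628)
r = -0.3628

-0.3628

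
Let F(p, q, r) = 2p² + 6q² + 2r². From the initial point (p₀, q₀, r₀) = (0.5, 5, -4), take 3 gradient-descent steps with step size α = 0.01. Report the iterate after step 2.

∇F = (4p, 12q, 4r)
Step 1: at (0.5, 5, -4), ∇F = (2, 60, -16) → (0.5, 5, -4) − 0.01·(2, 60, -16) = (0.48, 4.4, -3.84)
Step 2: at (0.48, 4.4, -3.84), ∇F = (1.92, 52.8, -15.36) → (0.48, 4.4, -3.84) − 0.01·(1.92, 52.8, -15.36) = (0.4608, 3.872, -3.6864)

(0.4608, 3.872, -3.6864)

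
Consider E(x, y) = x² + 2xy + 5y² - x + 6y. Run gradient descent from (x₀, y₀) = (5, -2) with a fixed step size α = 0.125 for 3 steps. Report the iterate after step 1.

(4.375, -1.5)

∇E = (2x + 2y - 1, 2x + 10y + 6)
Step 1: at (5, -2), ∇E = (5, -4) → (5, -2) − 0.125·(5, -4) = (4.375, -1.5)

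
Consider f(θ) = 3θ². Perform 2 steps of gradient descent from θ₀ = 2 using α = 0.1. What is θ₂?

f′(θ) = 6θ
θ₁ = 2 − 0.1·12 = 0.8
θ₂ = 0.8 − 0.1·4.8 = 0.32

0.32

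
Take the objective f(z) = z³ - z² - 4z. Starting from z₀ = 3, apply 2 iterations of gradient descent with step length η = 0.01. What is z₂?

2.686333

f′(z) = 3z² - 2z - 4
Step 1: f′(3) = 17; z₁ = 3 − 0.01·17 = 2.83
Step 2: f′(2.83) = 14.3667; z₂ = 2.83 − 0.01·14.3667 = 2.686333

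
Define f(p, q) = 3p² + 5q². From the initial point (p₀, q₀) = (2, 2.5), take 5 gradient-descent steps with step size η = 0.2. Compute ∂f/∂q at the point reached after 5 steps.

∇f = (6p, 10q)
(p₁, q₁) = (2, 2.5) − 0.2·(12, 25) = (-0.4, -2.5)
(p₂, q₂) = (-0.4, -2.5) − 0.2·(-2.4, -25) = (0.08, 2.5)
(p₃, q₃) = (0.08, 2.5) − 0.2·(0.48, 25) = (-0.016, -2.5)
(p₄, q₄) = (-0.016, -2.5) − 0.2·(-0.096, -25) = (0.0032, 2.5)
(p₅, q₅) = (0.0032, 2.5) − 0.2·(0.0192, 25) = (-0.00064, -2.5)
∂f/∂q at (-0.00064, -2.5) = -25

-25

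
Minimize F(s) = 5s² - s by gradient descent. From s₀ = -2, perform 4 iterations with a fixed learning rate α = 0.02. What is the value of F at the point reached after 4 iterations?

3.649376128

F′(s) = 10s - 1
Step 1: F′(-2) = -21; s₁ = -2 − 0.02·(-21) = -1.58
Step 2: F′(-1.58) = -16.8; s₂ = -1.58 − 0.02·(-16.8) = -1.244
Step 3: F′(-1.244) = -13.44; s₃ = -1.244 − 0.02·(-13.44) = -0.9752
Step 4: F′(-0.9752) = -10.752; s₄ = -0.9752 − 0.02·(-10.752) = -0.76016
F(-0.76016) = 3.649376128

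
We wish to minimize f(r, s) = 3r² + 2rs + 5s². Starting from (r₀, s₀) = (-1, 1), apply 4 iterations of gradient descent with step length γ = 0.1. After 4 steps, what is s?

0.0272

∇f = (6r + 2s, 2r + 10s)
Step 1: at (-1, 1), ∇f = (-4, 8) → (-1, 1) − 0.1·(-4, 8) = (-0.6, 0.2)
Step 2: at (-0.6, 0.2), ∇f = (-3.2, 0.8) → (-0.6, 0.2) − 0.1·(-3.2, 0.8) = (-0.28, 0.12)
Step 3: at (-0.28, 0.12), ∇f = (-1.44, 0.64) → (-0.28, 0.12) − 0.1·(-1.44, 0.64) = (-0.136, 0.056)
Step 4: at (-0.136, 0.056), ∇f = (-0.704, 0.288) → (-0.136, 0.056) − 0.1·(-0.704, 0.288) = (-0.0656, 0.0272)
s = 0.0272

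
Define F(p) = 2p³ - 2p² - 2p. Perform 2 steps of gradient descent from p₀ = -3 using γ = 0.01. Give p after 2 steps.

F′(p) = 6p² - 4p - 2
Step 1: F′(-3) = 64; p₁ = -3 − 0.01·64 = -3.64
Step 2: F′(-3.64) = 92.0576; p₂ = -3.64 − 0.01·92.0576 = -4.560576

-4.560576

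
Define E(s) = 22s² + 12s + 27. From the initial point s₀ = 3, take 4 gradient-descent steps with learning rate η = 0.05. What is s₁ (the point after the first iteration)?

-4.2

E′(s) = 44s + 12
Step 1: E′(3) = 144; s₁ = 3 − 0.05·144 = -4.2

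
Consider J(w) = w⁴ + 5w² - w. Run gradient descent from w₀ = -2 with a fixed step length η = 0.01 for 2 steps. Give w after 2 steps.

-1.18593908

J′(w) = 4w³ + 10w - 1
Step 1: J′(-2) = -53; w₁ = -2 − 0.01·(-53) = -1.47
Step 2: J′(-1.47) = -28.406092; w₂ = -1.47 − 0.01·(-28.406092) = -1.18593908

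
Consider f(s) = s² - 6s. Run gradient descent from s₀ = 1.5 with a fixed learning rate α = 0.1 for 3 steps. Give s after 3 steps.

2.232

f′(s) = 2s - 6
s₁ = 1.5 − 0.1·(-3) = 1.8
s₂ = 1.8 − 0.1·(-2.4) = 2.04
s₃ = 2.04 − 0.1·(-1.92) = 2.232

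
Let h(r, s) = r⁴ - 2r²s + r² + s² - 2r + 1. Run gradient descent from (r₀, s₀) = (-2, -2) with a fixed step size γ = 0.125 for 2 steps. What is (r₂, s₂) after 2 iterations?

∇h = (4r³ - 4rs + 2r - 2, -2r² + 2s)
(r₁, s₁) = (-2, -2) − 0.125·(-54, -12) = (4.75, -0.5)
(r₂, s₂) = (4.75, -0.5) − 0.125·(445.6875, -46.125) = (-50.9609375, 5.265625)

(-50.9609375, 5.265625)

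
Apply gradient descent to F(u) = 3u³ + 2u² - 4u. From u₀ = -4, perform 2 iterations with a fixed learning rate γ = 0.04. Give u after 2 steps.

F′(u) = 9u² + 4u - 4
u₁ = -4 − 0.04·124 = -8.96
u₂ = -8.96 − 0.04·682.6944 = -36.267776

-36.267776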